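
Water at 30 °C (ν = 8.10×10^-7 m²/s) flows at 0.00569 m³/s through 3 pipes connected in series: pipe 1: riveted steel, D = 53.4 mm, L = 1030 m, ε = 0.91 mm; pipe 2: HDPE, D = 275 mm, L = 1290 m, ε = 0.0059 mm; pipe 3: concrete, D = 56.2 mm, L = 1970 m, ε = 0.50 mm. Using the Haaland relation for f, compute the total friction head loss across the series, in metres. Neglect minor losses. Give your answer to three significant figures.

Pipe 1: V = 2.541 m/s, Re = 1.67×10^5, ε/D = 0.0170, f = 0.04613, h_1 = f(L/D)V²/2g = 292.7 m
Pipe 2: V = 0.09580 m/s, Re = 3.25×10^4, ε/D = 2.15×10^-5, f = 0.02291, h_2 = f(L/D)V²/2g = 0.05027 m
Pipe 3: V = 2.294 m/s, Re = 1.59×10^5, ε/D = 0.00890, f = 0.03690, h_3 = f(L/D)V²/2g = 346.9 m
Series → Q common, losses add: H = Σh = 639.6 m

H ≈ 640 m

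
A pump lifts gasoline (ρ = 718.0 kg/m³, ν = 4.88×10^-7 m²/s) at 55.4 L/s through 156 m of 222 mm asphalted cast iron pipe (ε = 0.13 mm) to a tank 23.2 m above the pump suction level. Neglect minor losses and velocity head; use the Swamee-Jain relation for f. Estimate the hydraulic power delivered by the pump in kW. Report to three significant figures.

V = 4Q/(πD²) = 1.431 m/s; Re = 6.51×10^5; ε/D = 5.86×10^-4; f = 0.01810
h_f = f(L/D)V²/2g = 1.328 m
Total head H = z + h_f = 23.2 + 1.328 = 24.53 m
P_hyd = ρgQH = 718.0·9.81·0.0554·24.53 = 9.571 kW

P_hyd ≈ 9.57 kW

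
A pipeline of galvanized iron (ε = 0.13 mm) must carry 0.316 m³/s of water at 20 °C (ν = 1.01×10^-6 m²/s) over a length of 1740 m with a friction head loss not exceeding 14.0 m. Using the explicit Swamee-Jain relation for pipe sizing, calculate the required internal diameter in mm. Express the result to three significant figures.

D ≈ 445 mm

Swamee-Jain (Type III): D = 0.66·[ε^1.25·(LQ²/(gh_f))^4.75 + ν·Q^9.4·(L/(gh_f))^5.2]^0.04
LQ²/(gh_f) = 1.265; L/(gh_f) = 12.67
Term 1 = ε^1.25·(…)^4.75 = 4.24×10^-5; Term 2 = ν·Q^9.4·(…)^5.2 = 1.09×10^-5
D = 0.66·(4.24×10^-5 + 1.09×10^-5)^0.04 = 0.4453 m = 445 mm
Check: V = 2.03 m/s, Re = 8.95×10^5, f = 0.01576, h_f = 12.9 m ≈ 14.0 m ✓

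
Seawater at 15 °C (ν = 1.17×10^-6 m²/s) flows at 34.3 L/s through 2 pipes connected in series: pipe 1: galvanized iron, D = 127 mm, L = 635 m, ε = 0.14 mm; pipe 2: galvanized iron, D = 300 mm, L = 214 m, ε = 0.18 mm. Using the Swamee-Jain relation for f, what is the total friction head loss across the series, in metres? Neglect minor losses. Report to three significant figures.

H ≈ 39.7 m

Pipe 1: V = 2.708 m/s, Re = 2.94×10^5, ε/D = 0.00110, f = 0.02118, h_1 = f(L/D)V²/2g = 39.57 m
Pipe 2: V = 0.4852 m/s, Re = 1.24×10^5, ε/D = 6.00×10^-4, f = 0.02033, h_2 = f(L/D)V²/2g = 0.1740 m
Series → Q common, losses add: H = Σh = 39.75 m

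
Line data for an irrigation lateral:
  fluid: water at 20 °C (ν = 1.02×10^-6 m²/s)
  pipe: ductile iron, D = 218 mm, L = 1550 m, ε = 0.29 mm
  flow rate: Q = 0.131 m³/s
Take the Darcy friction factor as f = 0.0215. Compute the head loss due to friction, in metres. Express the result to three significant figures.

V = 4Q/(πD²) = 4·0.131/(π·0.218²) = 3.510 m/s
h_f = f(L/D)V²/(2g) = 0.02150·(1550/0.218)·3.510²/(2·9.81) = 95.97 m

h_f ≈ 96.0 m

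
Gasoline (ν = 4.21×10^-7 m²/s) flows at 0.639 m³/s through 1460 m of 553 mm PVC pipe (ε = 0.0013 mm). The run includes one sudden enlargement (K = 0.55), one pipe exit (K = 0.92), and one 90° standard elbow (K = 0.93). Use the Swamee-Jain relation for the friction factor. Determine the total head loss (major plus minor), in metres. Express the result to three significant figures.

H_L ≈ 10.0 m

V = 4Q/(πD²) = 2.660 m/s; V²/2g = 0.3608 m
Re = 3.49×10^6, ε/D = 2.35×10^-6 → f = 0.009633 (Swamee-Jain)
Major: h_f = f(L/D)·V²/2g = 0.009633·2640·0.3608 = 9.175 m
Minor: ΣK = 2.40; h_m = ΣK·V²/2g = 0.8658 m
Total H_L = 9.175 + 0.8658 = 10.04 m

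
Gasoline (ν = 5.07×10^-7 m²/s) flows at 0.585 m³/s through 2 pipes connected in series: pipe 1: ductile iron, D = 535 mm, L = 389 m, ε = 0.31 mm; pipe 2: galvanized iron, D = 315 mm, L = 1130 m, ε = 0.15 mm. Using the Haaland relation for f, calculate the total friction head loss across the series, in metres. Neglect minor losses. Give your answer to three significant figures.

H ≈ 176 m

Pipe 1: V = 2.602 m/s, Re = 2.75×10^6, ε/D = 5.79×10^-4, f = 0.01745, h_1 = f(L/D)V²/2g = 4.379 m
Pipe 2: V = 7.507 m/s, Re = 4.66×10^6, ε/D = 4.76×10^-4, f = 0.01665, h_2 = f(L/D)V²/2g = 171.6 m
Series → Q common, losses add: H = Σh = 175.9 m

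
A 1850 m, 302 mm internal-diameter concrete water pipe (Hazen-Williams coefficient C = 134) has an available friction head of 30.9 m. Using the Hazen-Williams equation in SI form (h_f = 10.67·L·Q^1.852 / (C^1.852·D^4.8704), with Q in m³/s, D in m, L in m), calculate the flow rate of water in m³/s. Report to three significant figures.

Rearranging: Q = [h_f·C^1.852·D^4.8704 / (10.67·L)]^(1/1.852)
Q = [30.9·134^1.852·0.302^4.8704 / (10.67·1850)]^0.540 = 0.1757 m³/s

Q ≈ 0.176 m³/s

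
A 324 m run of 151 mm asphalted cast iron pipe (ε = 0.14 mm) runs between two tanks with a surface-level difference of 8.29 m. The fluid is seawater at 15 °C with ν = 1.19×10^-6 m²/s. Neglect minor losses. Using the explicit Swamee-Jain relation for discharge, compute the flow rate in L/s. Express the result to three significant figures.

Q ≈ 34.4 L/s

Swamee-Jain (Type II): Q = -0.965·√(gD⁵h_f/L)·ln[ε/(3.7D) + √(3.17ν²L/(gD³h_f))]
√(gD⁵h_f/L) = √(9.81·0.151⁵·8.29/324) = 0.004439
ε/(3.7D) = 2.51×10^-4; √(3.17ν²L/(gD³h_f)) = 7.21×10^-5
Q = -0.965·0.004439·ln(3.227×10^-4) = 0.03444 m³/s
Check: V = 1.92 m/s, Re = 2.44×10^5, f = 0.02066, h_f = 8.35 m ≈ 8.29 m ✓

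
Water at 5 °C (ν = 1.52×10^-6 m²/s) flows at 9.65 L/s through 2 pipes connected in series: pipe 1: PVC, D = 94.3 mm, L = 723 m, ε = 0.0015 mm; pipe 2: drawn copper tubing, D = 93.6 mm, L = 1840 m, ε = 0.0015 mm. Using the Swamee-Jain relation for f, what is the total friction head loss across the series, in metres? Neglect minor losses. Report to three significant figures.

H ≈ 50.3 m

Pipe 1: V = 1.382 m/s, Re = 8.57×10^4, ε/D = 1.59×10^-5, f = 0.01854, h_1 = f(L/D)V²/2g = 13.83 m
Pipe 2: V = 1.402 m/s, Re = 8.64×10^4, ε/D = 1.60×10^-5, f = 0.01851, h_2 = f(L/D)V²/2g = 36.48 m
Series → Q common, losses add: H = Σh = 50.32 m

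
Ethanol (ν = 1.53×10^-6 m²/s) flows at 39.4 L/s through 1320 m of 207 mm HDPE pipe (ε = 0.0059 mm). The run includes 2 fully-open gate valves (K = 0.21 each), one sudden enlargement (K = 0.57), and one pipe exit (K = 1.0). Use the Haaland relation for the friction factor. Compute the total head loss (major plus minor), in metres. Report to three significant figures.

V = 4Q/(πD²) = 1.171 m/s; V²/2g = 0.06986 m
Re = 1.58×10^5, ε/D = 2.85×10^-5 → f = 0.01638 (Haaland)
Major: h_f = f(L/D)·V²/2g = 0.01638·6377·0.06986 = 7.299 m
Minor: ΣK = 1.99; h_m = ΣK·V²/2g = 0.1390 m
Total H_L = 7.299 + 0.1390 = 7.438 m

H_L ≈ 7.44 m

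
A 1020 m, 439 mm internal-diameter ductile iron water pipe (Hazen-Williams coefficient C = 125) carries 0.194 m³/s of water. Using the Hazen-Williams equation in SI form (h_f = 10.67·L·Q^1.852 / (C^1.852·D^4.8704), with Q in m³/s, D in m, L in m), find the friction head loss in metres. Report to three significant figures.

h_f = 10.67·1020·0.194^1.852 / (125^1.852·0.439^4.8704) = 3.764 m

h_f ≈ 3.76 m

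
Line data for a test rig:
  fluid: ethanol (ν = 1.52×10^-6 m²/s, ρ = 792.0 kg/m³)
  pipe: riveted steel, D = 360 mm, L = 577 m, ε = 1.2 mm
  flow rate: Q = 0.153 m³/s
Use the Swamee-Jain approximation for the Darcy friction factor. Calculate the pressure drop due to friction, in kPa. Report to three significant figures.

V = 4Q/(πD²) = 4·0.153/(π·0.360²) = 1.503 m/s
Re = VD/ν = 1.503·0.360/1.52×10^-6 = 3.56×10^5 → turbulent
ε/D = 1.2/360 = 0.00333
Swamee-Jain: f = 0.02744
h_f = f(L/D)V²/(2g) = 0.02744·(577/0.360)·1.503²/(2·9.81) = 5.065 m
Δp = ρg·h_f = 792.0·9.81·5.065 = 39.35 kPa

Δp ≈ 39.4 kPa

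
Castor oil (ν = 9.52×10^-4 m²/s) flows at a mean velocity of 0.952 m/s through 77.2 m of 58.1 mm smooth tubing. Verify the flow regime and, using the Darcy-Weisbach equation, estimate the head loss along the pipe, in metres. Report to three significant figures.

h_f ≈ 67.6 m

Re = VD/ν = 0.952·0.05810/9.52×10^-4 = 58.1 → laminar (Re < 2300)
f = 64/Re = 1.102
h_f = f(L/D)V²/(2g) = 1.102·(77.2/0.05810)·0.952²/(2·9.81) = 67.61 m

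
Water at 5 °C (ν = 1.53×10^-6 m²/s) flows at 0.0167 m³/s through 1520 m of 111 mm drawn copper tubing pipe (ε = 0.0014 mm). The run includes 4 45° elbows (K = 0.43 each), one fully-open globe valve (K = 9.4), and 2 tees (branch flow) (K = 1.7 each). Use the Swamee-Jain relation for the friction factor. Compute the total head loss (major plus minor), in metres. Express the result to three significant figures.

V = 4Q/(πD²) = 1.726 m/s; V²/2g = 0.1518 m
Re = 1.25×10^5, ε/D = 1.26×10^-5 → f = 0.01714 (Swamee-Jain)
Major: h_f = f(L/D)·V²/2g = 0.01714·13694·0.1518 = 35.63 m
Minor: ΣK = 14.5; h_m = ΣK·V²/2g = 2.204 m
Total H_L = 35.63 + 2.204 = 37.83 m

H_L ≈ 37.8 m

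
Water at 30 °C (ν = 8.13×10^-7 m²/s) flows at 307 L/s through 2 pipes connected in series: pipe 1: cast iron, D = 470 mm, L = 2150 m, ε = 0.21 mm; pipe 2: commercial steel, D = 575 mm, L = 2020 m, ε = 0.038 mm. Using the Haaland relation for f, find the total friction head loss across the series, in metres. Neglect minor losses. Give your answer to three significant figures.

H ≈ 15.5 m

Pipe 1: V = 1.770 m/s, Re = 1.02×10^6, ε/D = 4.47×10^-4, f = 0.01679, h_1 = f(L/D)V²/2g = 12.25 m
Pipe 2: V = 1.182 m/s, Re = 8.36×10^5, ε/D = 6.61×10^-5, f = 0.01304, h_2 = f(L/D)V²/2g = 3.262 m
Series → Q common, losses add: H = Σh = 15.52 m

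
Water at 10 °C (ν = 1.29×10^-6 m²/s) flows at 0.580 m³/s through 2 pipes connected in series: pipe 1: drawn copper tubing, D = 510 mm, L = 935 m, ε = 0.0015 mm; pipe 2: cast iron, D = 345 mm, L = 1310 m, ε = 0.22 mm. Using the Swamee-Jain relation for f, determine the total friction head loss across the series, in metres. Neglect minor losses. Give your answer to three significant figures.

Pipe 1: V = 2.839 m/s, Re = 1.12×10^6, ε/D = 2.94×10^-6, f = 0.01146, h_1 = f(L/D)V²/2g = 8.635 m
Pipe 2: V = 6.204 m/s, Re = 1.66×10^6, ε/D = 6.38×10^-4, f = 0.01798, h_2 = f(L/D)V²/2g = 134.0 m
Series → Q common, losses add: H = Σh = 142.6 m

H ≈ 143 m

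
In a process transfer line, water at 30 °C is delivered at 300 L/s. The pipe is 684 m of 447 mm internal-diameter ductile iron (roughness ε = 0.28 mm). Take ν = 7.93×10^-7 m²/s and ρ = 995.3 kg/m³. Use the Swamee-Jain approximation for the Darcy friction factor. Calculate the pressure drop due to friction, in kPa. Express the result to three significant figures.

Δp ≈ 50.3 kPa

V = 4Q/(πD²) = 4·0.300/(π·0.447²) = 1.912 m/s
Re = VD/ν = 1.912·0.447/7.93×10^-7 = 1.08×10^6 → turbulent
ε/D = 0.28/447 = 6.26×10^-4
Swamee-Jain: f = 0.01807
h_f = f(L/D)V²/(2g) = 0.01807·(684/0.447)·1.912²/(2·9.81) = 5.150 m
Δp = ρg·h_f = 995.3·9.81·5.150 = 50.28 kPa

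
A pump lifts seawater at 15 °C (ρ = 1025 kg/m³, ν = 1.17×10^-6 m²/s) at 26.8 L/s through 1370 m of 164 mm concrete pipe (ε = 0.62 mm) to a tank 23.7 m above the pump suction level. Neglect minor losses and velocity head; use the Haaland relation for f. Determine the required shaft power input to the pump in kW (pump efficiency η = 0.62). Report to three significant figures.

V = 4Q/(πD²) = 1.269 m/s; Re = 1.78×10^5; ε/D = 0.00378; f = 0.02859
h_f = f(L/D)V²/2g = 19.59 m
Total head H = z + h_f = 23.7 + 19.59 = 43.29 m
P_hyd = ρgQH = 1025·9.81·0.0268·43.29 = 11.67 kW
P_shaft = P_hyd/η = 11.67/0.62 = 18.82 kW

P_shaft ≈ 18.8 kW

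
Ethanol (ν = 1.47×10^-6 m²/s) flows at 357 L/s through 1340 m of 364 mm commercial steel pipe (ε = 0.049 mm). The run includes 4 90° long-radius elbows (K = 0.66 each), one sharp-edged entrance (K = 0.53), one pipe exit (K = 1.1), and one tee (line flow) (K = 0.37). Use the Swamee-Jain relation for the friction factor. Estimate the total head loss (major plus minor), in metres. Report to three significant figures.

H_L ≈ 34.1 m

V = 4Q/(πD²) = 3.431 m/s; V²/2g = 0.5999 m
Re = 8.49×10^5, ε/D = 1.35×10^-4 → f = 0.01416 (Swamee-Jain)
Major: h_f = f(L/D)·V²/2g = 0.01416·3681·0.5999 = 31.27 m
Minor: ΣK = 4.64; h_m = ΣK·V²/2g = 2.783 m
Total H_L = 31.27 + 2.783 = 34.05 m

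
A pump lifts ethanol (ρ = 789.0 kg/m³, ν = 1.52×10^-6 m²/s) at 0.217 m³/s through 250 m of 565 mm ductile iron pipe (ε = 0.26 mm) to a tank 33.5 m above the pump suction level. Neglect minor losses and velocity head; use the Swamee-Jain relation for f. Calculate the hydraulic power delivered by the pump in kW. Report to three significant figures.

V = 4Q/(πD²) = 0.8655 m/s; Re = 3.22×10^5; ε/D = 4.60×10^-4; f = 0.01800
h_f = f(L/D)V²/2g = 0.3042 m
Total head H = z + h_f = 33.5 + 0.3042 = 33.80 m
P_hyd = ρgQH = 789.0·9.81·0.217·33.80 = 56.78 kW

P_hyd ≈ 56.8 kW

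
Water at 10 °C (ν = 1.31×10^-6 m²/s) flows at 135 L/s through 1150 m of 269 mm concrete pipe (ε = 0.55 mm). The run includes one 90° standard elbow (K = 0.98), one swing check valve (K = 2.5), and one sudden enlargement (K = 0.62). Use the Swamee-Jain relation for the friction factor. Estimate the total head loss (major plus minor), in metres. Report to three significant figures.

H_L ≈ 30.7 m

V = 4Q/(πD²) = 2.375 m/s; V²/2g = 0.2876 m
Re = 4.88×10^5, ε/D = 0.00204 → f = 0.02404 (Swamee-Jain)
Major: h_f = f(L/D)·V²/2g = 0.02404·4275·0.2876 = 29.56 m
Minor: ΣK = 4.10; h_m = ΣK·V²/2g = 1.179 m
Total H_L = 29.56 + 1.179 = 30.74 m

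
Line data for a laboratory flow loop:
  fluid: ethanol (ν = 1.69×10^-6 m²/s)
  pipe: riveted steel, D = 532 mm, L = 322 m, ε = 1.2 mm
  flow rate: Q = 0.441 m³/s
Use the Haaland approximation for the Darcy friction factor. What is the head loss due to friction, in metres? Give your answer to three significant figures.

V = 4Q/(πD²) = 4·0.441/(π·0.532²) = 1.984 m/s
Re = VD/ν = 1.984·0.532/1.69×10^-6 = 6.25×10^5 → turbulent
ε/D = 1.2/532 = 0.00226
Haaland: f = 0.02447
h_f = f(L/D)V²/(2g) = 0.02447·(322/0.532)·1.984²/(2·9.81) = 2.972 m

h_f ≈ 2.97 m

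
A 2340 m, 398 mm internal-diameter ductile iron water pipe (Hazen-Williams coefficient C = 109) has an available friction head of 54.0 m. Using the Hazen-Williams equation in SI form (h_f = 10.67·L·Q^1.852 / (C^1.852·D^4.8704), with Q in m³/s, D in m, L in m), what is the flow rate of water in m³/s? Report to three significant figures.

Rearranging: Q = [h_f·C^1.852·D^4.8704 / (10.67·L)]^(1/1.852)
Q = [54.0·109^1.852·0.398^4.8704 / (10.67·2340)]^0.540 = 0.3517 m³/s

Q ≈ 0.352 m³/s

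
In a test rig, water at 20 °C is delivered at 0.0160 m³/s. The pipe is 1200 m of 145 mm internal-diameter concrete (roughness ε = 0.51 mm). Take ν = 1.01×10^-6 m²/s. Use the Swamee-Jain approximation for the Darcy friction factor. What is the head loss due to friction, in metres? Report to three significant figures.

V = 4Q/(πD²) = 4·0.0160/(π·0.145²) = 0.9689 m/s
Re = VD/ν = 0.9689·0.145/1.01×10^-6 = 1.39×10^5 → turbulent
ε/D = 0.51/145 = 0.00352
Swamee-Jain: f = 0.02845
h_f = f(L/D)V²/(2g) = 0.02845·(1200/0.145)·0.9689²/(2·9.81) = 11.27 m

h_f ≈ 11.3 m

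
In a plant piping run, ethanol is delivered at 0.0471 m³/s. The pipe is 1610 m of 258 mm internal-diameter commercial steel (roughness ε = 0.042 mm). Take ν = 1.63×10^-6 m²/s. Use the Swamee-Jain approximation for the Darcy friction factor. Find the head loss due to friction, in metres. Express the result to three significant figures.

V = 4Q/(πD²) = 4·0.0471/(π·0.258²) = 0.9009 m/s
Re = VD/ν = 0.9009·0.258/1.63×10^-6 = 1.43×10^5 → turbulent
ε/D = 0.042/258 = 1.63×10^-4
Swamee-Jain: f = 0.01773
h_f = f(L/D)V²/(2g) = 0.01773·(1610/0.258)·0.9009²/(2·9.81) = 4.578 m

h_f ≈ 4.58 m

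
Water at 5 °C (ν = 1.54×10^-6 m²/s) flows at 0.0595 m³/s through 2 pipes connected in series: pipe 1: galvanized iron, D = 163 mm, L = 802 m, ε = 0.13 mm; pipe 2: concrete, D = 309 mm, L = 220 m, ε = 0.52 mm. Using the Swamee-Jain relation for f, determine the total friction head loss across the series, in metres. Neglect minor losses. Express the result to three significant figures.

Pipe 1: V = 2.851 m/s, Re = 3.02×10^5, ε/D = 7.98×10^-4, f = 0.01985, h_1 = f(L/D)V²/2g = 40.48 m
Pipe 2: V = 0.7934 m/s, Re = 1.59×10^5, ε/D = 0.00168, f = 0.02380, h_2 = f(L/D)V²/2g = 0.5437 m
Series → Q common, losses add: H = Σh = 41.02 m

H ≈ 41.0 m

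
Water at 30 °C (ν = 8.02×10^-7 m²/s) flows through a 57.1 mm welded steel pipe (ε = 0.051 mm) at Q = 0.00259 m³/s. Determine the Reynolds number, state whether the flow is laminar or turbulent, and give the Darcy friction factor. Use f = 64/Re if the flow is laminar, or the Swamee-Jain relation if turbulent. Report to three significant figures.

V = 4Q/(πD²) = 1.011 m/s
Re = VD/ν = 1.011·0.0571/8.02×10^-7 = 7.20×10^4
Re > 4000 → turbulent; ε/D = 8.93×10^-4
Swamee-Jain: f = 0.02276

Re ≈ 7.20×10^4; turbulent; f ≈ 0.0228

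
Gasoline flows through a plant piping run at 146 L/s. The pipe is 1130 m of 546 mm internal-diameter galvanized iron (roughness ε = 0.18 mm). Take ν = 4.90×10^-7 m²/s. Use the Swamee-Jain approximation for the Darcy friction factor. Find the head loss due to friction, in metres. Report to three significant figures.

h_f ≈ 0.668 m

V = 4Q/(πD²) = 4·0.146/(π·0.546²) = 0.6236 m/s
Re = VD/ν = 0.6236·0.546/4.90×10^-7 = 6.95×10^5 → turbulent
ε/D = 0.18/546 = 3.30×10^-4
Swamee-Jain: f = 0.01629
h_f = f(L/D)V²/(2g) = 0.01629·(1130/0.546)·0.6236²/(2·9.81) = 0.6680 m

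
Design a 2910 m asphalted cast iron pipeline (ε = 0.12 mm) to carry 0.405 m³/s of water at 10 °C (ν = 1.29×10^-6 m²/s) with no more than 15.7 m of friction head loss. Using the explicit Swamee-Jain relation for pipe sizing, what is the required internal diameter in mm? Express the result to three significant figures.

D ≈ 528 mm

Swamee-Jain (Type III): D = 0.66·[ε^1.25·(LQ²/(gh_f))^4.75 + ν·Q^9.4·(L/(gh_f))^5.2]^0.04
LQ²/(gh_f) = 3.099; L/(gh_f) = 18.89
Term 1 = ε^1.25·(…)^4.75 = 0.00271; Term 2 = ν·Q^9.4·(…)^5.2 = 0.00114
D = 0.66·(0.00271 + 0.00114)^0.04 = 0.5284 m = 528 mm
Check: V = 1.85 m/s, Re = 7.57×10^5, f = 0.01530, h_f = 14.7 m ≈ 15.7 m ✓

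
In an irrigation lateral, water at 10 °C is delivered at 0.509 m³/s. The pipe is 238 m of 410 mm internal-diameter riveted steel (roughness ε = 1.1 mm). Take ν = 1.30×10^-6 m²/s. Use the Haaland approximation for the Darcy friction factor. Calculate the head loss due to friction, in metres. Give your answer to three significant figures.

V = 4Q/(πD²) = 4·0.509/(π·0.410²) = 3.855 m/s
Re = VD/ν = 3.855·0.410/1.30×10^-6 = 1.22×10^6 → turbulent
ε/D = 1.1/410 = 0.00268
Haaland: f = 0.02552
h_f = f(L/D)V²/(2g) = 0.02552·(238/0.410)·3.855²/(2·9.81) = 11.22 m

h_f ≈ 11.2 m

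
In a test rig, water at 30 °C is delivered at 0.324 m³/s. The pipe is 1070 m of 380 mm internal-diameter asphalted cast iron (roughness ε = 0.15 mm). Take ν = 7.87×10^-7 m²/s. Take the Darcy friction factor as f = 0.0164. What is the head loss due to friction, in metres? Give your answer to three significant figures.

V = 4Q/(πD²) = 4·0.324/(π·0.380²) = 2.857 m/s
h_f = f(L/D)V²/(2g) = 0.01640·(1070/0.380)·2.857²/(2·9.81) = 19.21 m

h_f ≈ 19.2 m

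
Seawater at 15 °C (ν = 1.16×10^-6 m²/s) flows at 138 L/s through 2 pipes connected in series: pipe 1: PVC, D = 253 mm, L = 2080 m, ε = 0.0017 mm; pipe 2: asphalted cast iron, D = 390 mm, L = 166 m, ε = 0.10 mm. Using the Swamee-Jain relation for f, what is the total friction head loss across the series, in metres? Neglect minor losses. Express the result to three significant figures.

Pipe 1: V = 2.745 m/s, Re = 5.99×10^5, ε/D = 6.72×10^-6, f = 0.01280, h_1 = f(L/D)V²/2g = 40.42 m
Pipe 2: V = 1.155 m/s, Re = 3.88×10^5, ε/D = 2.56×10^-4, f = 0.01635, h_2 = f(L/D)V²/2g = 0.4733 m
Series → Q common, losses add: H = Σh = 40.89 m

H ≈ 40.9 m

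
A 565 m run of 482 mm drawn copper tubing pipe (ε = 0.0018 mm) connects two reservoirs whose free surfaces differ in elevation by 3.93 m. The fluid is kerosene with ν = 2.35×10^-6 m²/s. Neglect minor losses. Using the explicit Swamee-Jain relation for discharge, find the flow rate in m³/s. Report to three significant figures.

Swamee-Jain (Type II): Q = -0.965·√(gD⁵h_f/L)·ln[ε/(3.7D) + √(3.17ν²L/(gD³h_f))]
√(gD⁵h_f/L) = √(9.81·0.482⁵·3.93/565) = 0.04213
ε/(3.7D) = 1.01×10^-6; √(3.17ν²L/(gD³h_f)) = 4.79×10^-5
Q = -0.965·0.04213·ln(4.887×10^-5) = 0.4036 m³/s
Check: V = 2.21 m/s, Re = 4.54×10^5, f = 0.01338, h_f = 3.91 m ≈ 3.93 m ✓

Q ≈ 0.404 m³/s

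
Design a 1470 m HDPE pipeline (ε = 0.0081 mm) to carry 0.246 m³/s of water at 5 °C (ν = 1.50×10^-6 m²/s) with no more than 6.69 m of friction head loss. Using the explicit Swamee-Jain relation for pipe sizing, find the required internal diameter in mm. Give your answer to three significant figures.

D ≈ 436 mm

Swamee-Jain (Type III): D = 0.66·[ε^1.25·(LQ²/(gh_f))^4.75 + ν·Q^9.4·(L/(gh_f))^5.2]^0.04
LQ²/(gh_f) = 1.355; L/(gh_f) = 22.40
Term 1 = ε^1.25·(…)^4.75 = 1.83×10^-6; Term 2 = ν·Q^9.4·(…)^5.2 = 2.97×10^-5
D = 0.66·(1.83×10^-6 + 2.97×10^-5)^0.04 = 0.4360 m = 436 mm
Check: V = 1.65 m/s, Re = 4.79×10^5, f = 0.01348, h_f = 6.29 m ≈ 6.69 m ✓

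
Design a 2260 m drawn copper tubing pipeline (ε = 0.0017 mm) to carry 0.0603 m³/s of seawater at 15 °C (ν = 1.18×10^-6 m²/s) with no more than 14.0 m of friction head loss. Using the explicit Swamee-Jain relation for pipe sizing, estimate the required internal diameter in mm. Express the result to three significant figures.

Swamee-Jain (Type III): D = 0.66·[ε^1.25·(LQ²/(gh_f))^4.75 + ν·Q^9.4·(L/(gh_f))^5.2]^0.04
LQ²/(gh_f) = 0.05983; L/(gh_f) = 16.46
Term 1 = ε^1.25·(…)^4.75 = 9.52×10^-14; Term 2 = ν·Q^9.4·(…)^5.2 = 8.54×10^-12
D = 0.66·(9.52×10^-14 + 8.54×10^-12)^0.04 = 0.2382 m = 238 mm
Check: V = 1.35 m/s, Re = 2.73×10^5, f = 0.01471, h_f = 13.0 m ≈ 14.0 m ✓

D ≈ 238 mm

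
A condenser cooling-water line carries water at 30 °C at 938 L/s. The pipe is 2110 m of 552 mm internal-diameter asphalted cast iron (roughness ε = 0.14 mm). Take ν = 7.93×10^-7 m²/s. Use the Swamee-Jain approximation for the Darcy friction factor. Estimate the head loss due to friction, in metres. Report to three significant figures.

V = 4Q/(πD²) = 4·0.938/(π·0.552²) = 3.920 m/s
Re = VD/ν = 3.920·0.552/7.93×10^-7 = 2.73×10^6 → turbulent
ε/D = 0.14/552 = 2.54×10^-4
Swamee-Jain: f = 0.01481
h_f = f(L/D)V²/(2g) = 0.01481·(2110/0.552)·3.920²/(2·9.81) = 44.32 m

h_f ≈ 44.3 m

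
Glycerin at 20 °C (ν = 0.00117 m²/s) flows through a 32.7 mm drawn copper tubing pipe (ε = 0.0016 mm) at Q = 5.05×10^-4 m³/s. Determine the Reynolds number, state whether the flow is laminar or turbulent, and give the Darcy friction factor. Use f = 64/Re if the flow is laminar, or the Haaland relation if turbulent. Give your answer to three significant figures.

Re ≈ 16.8; laminar; f = 64/Re ≈ 3.81

V = 4Q/(πD²) = 0.6013 m/s
Re = VD/ν = 0.6013·0.0327/0.00117 = 16.8
Re < 2300 → laminar → f = 64/Re = 3.808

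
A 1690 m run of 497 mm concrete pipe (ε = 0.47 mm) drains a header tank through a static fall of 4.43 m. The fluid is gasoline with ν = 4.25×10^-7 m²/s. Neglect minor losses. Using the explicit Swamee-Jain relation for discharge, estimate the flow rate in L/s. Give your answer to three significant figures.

Swamee-Jain (Type II): Q = -0.965·√(gD⁵h_f/L)·ln[ε/(3.7D) + √(3.17ν²L/(gD³h_f))]
√(gD⁵h_f/L) = √(9.81·0.497⁵·4.43/1690) = 0.02792
ε/(3.7D) = 2.56×10^-4; √(3.17ν²L/(gD³h_f)) = 1.35×10^-5
Q = -0.965·0.02792·ln(2.691×10^-4) = 0.2215 m³/s
Check: V = 1.14 m/s, Re = 1.34×10^6, f = 0.01969, h_f = 4.45 m ≈ 4.43 m ✓

Q ≈ 222 L/s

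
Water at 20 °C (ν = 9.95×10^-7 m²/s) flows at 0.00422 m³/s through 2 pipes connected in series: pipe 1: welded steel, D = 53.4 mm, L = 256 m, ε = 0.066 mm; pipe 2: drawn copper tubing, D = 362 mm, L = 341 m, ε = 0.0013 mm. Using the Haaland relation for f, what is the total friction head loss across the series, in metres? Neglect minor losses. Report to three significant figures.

Pipe 1: V = 1.884 m/s, Re = 1.01×10^5, ε/D = 0.00124, f = 0.02273, h_1 = f(L/D)V²/2g = 19.72 m
Pipe 2: V = 0.04100 m/s, Re = 1.49×10^4, ε/D = 3.59×10^-6, f = 0.02776, h_2 = f(L/D)V²/2g = 0.002240 m
Series → Q common, losses add: H = Σh = 19.72 m

H ≈ 19.7 m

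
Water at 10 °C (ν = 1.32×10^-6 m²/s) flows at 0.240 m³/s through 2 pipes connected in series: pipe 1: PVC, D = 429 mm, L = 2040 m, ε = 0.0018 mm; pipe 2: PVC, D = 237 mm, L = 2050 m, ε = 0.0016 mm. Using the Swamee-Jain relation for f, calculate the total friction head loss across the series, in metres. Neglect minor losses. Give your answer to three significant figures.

H ≈ 163 m

Pipe 1: V = 1.660 m/s, Re = 5.40×10^5, ε/D = 4.20×10^-6, f = 0.01299, h_1 = f(L/D)V²/2g = 8.676 m
Pipe 2: V = 5.440 m/s, Re = 9.77×10^5, ε/D = 6.75×10^-6, f = 0.01182, h_2 = f(L/D)V²/2g = 154.2 m
Series → Q common, losses add: H = Σh = 162.9 m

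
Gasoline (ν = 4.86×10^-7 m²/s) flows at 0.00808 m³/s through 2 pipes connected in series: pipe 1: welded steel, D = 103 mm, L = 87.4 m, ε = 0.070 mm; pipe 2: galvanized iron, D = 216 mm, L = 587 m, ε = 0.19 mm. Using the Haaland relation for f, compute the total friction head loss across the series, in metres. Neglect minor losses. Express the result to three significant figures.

H ≈ 0.938 m

Pipe 1: V = 0.9697 m/s, Re = 2.06×10^5, ε/D = 6.80×10^-4, f = 0.01949, h_1 = f(L/D)V²/2g = 0.7927 m
Pipe 2: V = 0.2205 m/s, Re = 9.80×10^4, ε/D = 8.80×10^-4, f = 0.02158, h_2 = f(L/D)V²/2g = 0.1454 m
Series → Q common, losses add: H = Σh = 0.9380 m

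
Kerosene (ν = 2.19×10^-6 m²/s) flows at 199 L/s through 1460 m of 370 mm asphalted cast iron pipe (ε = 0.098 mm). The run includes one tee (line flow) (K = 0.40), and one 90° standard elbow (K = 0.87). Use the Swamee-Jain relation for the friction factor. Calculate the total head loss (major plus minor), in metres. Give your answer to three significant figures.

V = 4Q/(πD²) = 1.851 m/s; V²/2g = 0.1746 m
Re = 3.13×10^5, ε/D = 2.65×10^-4 → f = 0.01674 (Swamee-Jain)
Major: h_f = f(L/D)·V²/2g = 0.01674·3946·0.1746 = 11.53 m
Minor: ΣK = 1.27; h_m = ΣK·V²/2g = 0.2217 m
Total H_L = 11.53 + 0.2217 = 11.75 m

H_L ≈ 11.8 m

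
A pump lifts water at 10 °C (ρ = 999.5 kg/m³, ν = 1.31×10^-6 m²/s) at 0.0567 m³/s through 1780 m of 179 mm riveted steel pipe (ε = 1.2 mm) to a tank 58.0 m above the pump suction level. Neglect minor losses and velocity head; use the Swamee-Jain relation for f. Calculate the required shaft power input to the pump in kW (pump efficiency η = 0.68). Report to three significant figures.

V = 4Q/(πD²) = 2.253 m/s; Re = 3.08×10^5; ε/D = 0.00670; f = 0.03363
h_f = f(L/D)V²/2g = 86.54 m
Total head H = z + h_f = 58.0 + 86.54 = 144.5 m
P_hyd = ρgQH = 999.5·9.81·0.0567·144.5 = 80.36 kW
P_shaft = P_hyd/η = 80.36/0.68 = 118.2 kW

P_shaft ≈ 118 kW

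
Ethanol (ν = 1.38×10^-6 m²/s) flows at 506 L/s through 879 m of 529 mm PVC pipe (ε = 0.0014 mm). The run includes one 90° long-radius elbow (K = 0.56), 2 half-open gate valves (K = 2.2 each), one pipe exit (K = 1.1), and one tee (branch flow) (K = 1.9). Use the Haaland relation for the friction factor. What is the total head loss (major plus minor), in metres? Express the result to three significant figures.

V = 4Q/(πD²) = 2.302 m/s; V²/2g = 0.2701 m
Re = 8.83×10^5, ε/D = 2.65×10^-6 → f = 0.01187 (Haaland)
Major: h_f = f(L/D)·V²/2g = 0.01187·1662·0.2701 = 5.330 m
Minor: ΣK = 7.96; h_m = ΣK·V²/2g = 2.150 m
Total H_L = 5.330 + 2.150 = 7.480 m

H_L ≈ 7.48 m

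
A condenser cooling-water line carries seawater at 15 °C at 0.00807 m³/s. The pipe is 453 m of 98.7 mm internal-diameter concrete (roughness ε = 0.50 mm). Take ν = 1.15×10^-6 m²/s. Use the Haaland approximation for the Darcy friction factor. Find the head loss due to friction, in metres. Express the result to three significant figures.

h_f ≈ 8.19 m

V = 4Q/(πD²) = 4·0.00807/(π·0.0987²) = 1.055 m/s
Re = VD/ν = 1.055·0.0987/1.15×10^-6 = 9.05×10^4 → turbulent
ε/D = 0.50/98.7 = 0.00507
Haaland: f = 0.03148
h_f = f(L/D)V²/(2g) = 0.03148·(453/0.0987)·1.055²/(2·9.81) = 8.192 m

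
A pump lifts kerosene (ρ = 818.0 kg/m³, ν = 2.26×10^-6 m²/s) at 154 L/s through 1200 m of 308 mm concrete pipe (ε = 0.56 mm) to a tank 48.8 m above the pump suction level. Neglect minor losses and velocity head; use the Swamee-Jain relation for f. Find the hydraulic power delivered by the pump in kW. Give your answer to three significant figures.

P_hyd ≈ 85.1 kW

V = 4Q/(πD²) = 2.067 m/s; Re = 2.82×10^5; ε/D = 0.00182; f = 0.02367
h_f = f(L/D)V²/2g = 20.09 m
Total head H = z + h_f = 48.8 + 20.09 = 68.89 m
P_hyd = ρgQH = 818.0·9.81·0.154·68.89 = 85.13 kW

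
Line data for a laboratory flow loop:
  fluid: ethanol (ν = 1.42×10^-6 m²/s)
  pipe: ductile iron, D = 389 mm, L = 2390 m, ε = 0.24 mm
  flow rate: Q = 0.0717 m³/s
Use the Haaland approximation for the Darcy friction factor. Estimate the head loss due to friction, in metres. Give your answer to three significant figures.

h_f ≈ 2.23 m

V = 4Q/(πD²) = 4·0.0717/(π·0.389²) = 0.6033 m/s
Re = VD/ν = 0.6033·0.389/1.42×10^-6 = 1.65×10^5 → turbulent
ε/D = 0.24/389 = 6.17×10^-4
Haaland: f = 0.01953
h_f = f(L/D)V²/(2g) = 0.01953·(2390/0.389)·0.6033²/(2·9.81) = 2.226 m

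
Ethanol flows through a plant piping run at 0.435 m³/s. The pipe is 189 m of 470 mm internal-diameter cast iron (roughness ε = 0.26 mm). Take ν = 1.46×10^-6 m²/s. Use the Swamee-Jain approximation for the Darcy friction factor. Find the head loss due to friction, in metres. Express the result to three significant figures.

h_f ≈ 2.29 m

V = 4Q/(πD²) = 4·0.435/(π·0.470²) = 2.507 m/s
Re = VD/ν = 2.507·0.470/1.46×10^-6 = 8.07×10^5 → turbulent
ε/D = 0.26/470 = 5.53×10^-4
Swamee-Jain: f = 0.01776
h_f = f(L/D)V²/(2g) = 0.01776·(189/0.470)·2.507²/(2·9.81) = 2.289 m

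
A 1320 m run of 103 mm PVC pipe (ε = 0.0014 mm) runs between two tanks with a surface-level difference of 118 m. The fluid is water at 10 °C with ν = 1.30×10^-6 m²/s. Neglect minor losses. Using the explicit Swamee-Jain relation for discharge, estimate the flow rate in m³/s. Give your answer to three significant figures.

Q ≈ 0.0291 m³/s

Swamee-Jain (Type II): Q = -0.965·√(gD⁵h_f/L)·ln[ε/(3.7D) + √(3.17ν²L/(gD³h_f))]
√(gD⁵h_f/L) = √(9.81·0.103⁵·118/1320) = 0.003188
ε/(3.7D) = 3.67×10^-6; √(3.17ν²L/(gD³h_f)) = 7.48×10^-5
Q = -0.965·0.003188·ln(7.844×10^-5) = 0.02909 m³/s
Check: V = 3.49 m/s, Re = 2.77×10^5, f = 0.01475, h_f = 117 m ≈ 118 m ✓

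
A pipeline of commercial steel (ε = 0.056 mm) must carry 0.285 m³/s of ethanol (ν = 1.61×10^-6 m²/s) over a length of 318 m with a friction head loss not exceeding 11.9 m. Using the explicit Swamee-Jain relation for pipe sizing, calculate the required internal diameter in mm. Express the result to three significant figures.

D ≈ 309 mm

Swamee-Jain (Type III): D = 0.66·[ε^1.25·(LQ²/(gh_f))^4.75 + ν·Q^9.4·(L/(gh_f))^5.2]^0.04
LQ²/(gh_f) = 0.2213; L/(gh_f) = 2.724
Term 1 = ε^1.25·(…)^4.75 = 3.75×10^-9; Term 2 = ν·Q^9.4·(…)^5.2 = 2.22×10^-9
D = 0.66·(3.75×10^-9 + 2.22×10^-9)^0.04 = 0.3094 m = 309 mm
Check: V = 3.79 m/s, Re = 7.28×10^5, f = 0.01487, h_f = 11.2 m ≈ 11.9 m ✓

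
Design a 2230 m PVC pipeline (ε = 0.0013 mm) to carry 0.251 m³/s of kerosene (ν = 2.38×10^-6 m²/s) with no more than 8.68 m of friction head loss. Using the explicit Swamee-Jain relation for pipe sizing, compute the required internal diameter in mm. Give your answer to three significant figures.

D ≈ 461 mm

Swamee-Jain (Type III): D = 0.66·[ε^1.25·(LQ²/(gh_f))^4.75 + ν·Q^9.4·(L/(gh_f))^5.2]^0.04
LQ²/(gh_f) = 1.650; L/(gh_f) = 26.19
Term 1 = ε^1.25·(…)^4.75 = 4.74×10^-7; Term 2 = ν·Q^9.4·(…)^5.2 = 1.28×10^-4
D = 0.66·(4.74×10^-7 + 1.28×10^-4)^0.04 = 0.4612 m = 461 mm
Check: V = 1.50 m/s, Re = 2.91×10^5, f = 0.01449, h_f = 8.06 m ≈ 8.68 m ✓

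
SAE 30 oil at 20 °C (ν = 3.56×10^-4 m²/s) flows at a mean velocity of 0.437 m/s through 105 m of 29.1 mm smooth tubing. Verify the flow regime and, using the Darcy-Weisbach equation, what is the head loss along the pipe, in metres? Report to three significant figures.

h_f ≈ 62.9 m

Re = VD/ν = 0.437·0.02910/3.56×10^-4 = 35.7 → laminar (Re < 2300)
f = 64/Re = 1.792
h_f = f(L/D)V²/(2g) = 1.792·(105/0.02910)·0.437²/(2·9.81) = 62.92 m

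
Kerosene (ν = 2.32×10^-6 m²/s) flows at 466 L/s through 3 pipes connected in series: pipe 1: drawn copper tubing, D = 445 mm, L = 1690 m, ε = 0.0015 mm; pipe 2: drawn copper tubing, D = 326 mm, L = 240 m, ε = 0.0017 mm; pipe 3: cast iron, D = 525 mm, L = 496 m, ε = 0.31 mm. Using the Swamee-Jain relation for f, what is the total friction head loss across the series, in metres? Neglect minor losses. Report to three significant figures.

Pipe 1: V = 2.996 m/s, Re = 5.75×10^5, ε/D = 3.37×10^-6, f = 0.01283, h_1 = f(L/D)V²/2g = 22.30 m
Pipe 2: V = 5.583 m/s, Re = 7.84×10^5, ε/D = 5.21×10^-6, f = 0.01221, h_2 = f(L/D)V²/2g = 14.28 m
Pipe 3: V = 2.153 m/s, Re = 4.87×10^5, ε/D = 5.90×10^-4, f = 0.01834, h_3 = f(L/D)V²/2g = 4.093 m
Series → Q common, losses add: H = Σh = 40.67 m

H ≈ 40.7 m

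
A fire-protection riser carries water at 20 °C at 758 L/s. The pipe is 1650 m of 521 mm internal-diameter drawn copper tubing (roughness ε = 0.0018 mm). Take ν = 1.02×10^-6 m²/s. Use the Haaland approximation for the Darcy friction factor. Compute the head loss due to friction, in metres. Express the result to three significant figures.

V = 4Q/(πD²) = 4·0.758/(π·0.521²) = 3.556 m/s
Re = VD/ν = 3.556·0.521/1.02×10^-6 = 1.82×10^6 → turbulent
ε/D = 0.0018/521 = 3.45×10^-6
Haaland: f = 0.01059
h_f = f(L/D)V²/(2g) = 0.01059·(1650/0.521)·3.556²/(2·9.81) = 21.62 m

h_f ≈ 21.6 m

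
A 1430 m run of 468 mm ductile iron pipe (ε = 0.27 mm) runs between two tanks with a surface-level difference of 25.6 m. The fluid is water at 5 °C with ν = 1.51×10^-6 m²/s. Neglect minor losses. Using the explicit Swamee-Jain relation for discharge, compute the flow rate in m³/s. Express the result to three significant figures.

Q ≈ 0.524 m³/s

Swamee-Jain (Type II): Q = -0.965·√(gD⁵h_f/L)·ln[ε/(3.7D) + √(3.17ν²L/(gD³h_f))]
√(gD⁵h_f/L) = √(9.81·0.468⁵·25.6/1430) = 0.06279
ε/(3.7D) = 1.56×10^-4; √(3.17ν²L/(gD³h_f)) = 2.00×10^-5
Q = -0.965·0.06279·ln(1.760×10^-4) = 0.5238 m³/s
Check: V = 3.05 m/s, Re = 9.44×10^5, f = 0.01783, h_f = 25.7 m ≈ 25.6 m ✓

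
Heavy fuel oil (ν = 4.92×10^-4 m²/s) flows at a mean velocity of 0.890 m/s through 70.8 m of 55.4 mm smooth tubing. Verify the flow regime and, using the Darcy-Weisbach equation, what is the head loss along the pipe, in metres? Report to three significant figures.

h_f ≈ 32.9 m

Re = VD/ν = 0.890·0.05540/4.92×10^-4 = 100 → laminar (Re < 2300)
f = 64/Re = 0.6386
h_f = f(L/D)V²/(2g) = 0.6386·(70.8/0.05540)·0.890²/(2·9.81) = 32.95 m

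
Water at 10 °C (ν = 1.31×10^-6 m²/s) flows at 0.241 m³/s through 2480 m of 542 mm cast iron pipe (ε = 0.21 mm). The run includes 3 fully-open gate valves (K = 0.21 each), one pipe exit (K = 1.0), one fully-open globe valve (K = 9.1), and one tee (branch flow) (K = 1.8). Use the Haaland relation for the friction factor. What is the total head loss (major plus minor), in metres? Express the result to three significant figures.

V = 4Q/(πD²) = 1.045 m/s; V²/2g = 0.05561 m
Re = 4.32×10^5, ε/D = 3.87×10^-4 → f = 0.01696 (Haaland)
Major: h_f = f(L/D)·V²/2g = 0.01696·4576·0.05561 = 4.315 m
Minor: ΣK = 12.5; h_m = ΣK·V²/2g = 0.6968 m
Total H_L = 4.315 + 0.6968 = 5.012 m

H_L ≈ 5.01 m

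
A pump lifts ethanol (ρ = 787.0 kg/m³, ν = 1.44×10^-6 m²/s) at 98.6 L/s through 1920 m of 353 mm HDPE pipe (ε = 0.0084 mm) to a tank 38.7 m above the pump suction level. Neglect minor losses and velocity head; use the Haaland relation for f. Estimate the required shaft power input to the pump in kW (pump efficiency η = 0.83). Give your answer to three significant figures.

V = 4Q/(πD²) = 1.007 m/s; Re = 2.47×10^5; ε/D = 2.38×10^-5; f = 0.01506
h_f = f(L/D)V²/2g = 4.236 m
Total head H = z + h_f = 38.7 + 4.236 = 42.94 m
P_hyd = ρgQH = 787.0·9.81·0.0986·42.94 = 32.68 kW
P_shaft = P_hyd/η = 32.68/0.83 = 39.38 kW

P_shaft ≈ 39.4 kW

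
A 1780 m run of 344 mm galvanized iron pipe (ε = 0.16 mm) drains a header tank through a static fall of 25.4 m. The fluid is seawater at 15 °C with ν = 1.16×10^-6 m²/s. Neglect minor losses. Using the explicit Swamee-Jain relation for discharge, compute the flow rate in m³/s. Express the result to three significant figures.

Swamee-Jain (Type II): Q = -0.965·√(gD⁵h_f/L)·ln[ε/(3.7D) + √(3.17ν²L/(gD³h_f))]
√(gD⁵h_f/L) = √(9.81·0.344⁵·25.4/1780) = 0.02597
ε/(3.7D) = 1.26×10^-4; √(3.17ν²L/(gD³h_f)) = 2.74×10^-5
Q = -0.965·0.02597·ln(1.531×10^-4) = 0.2201 m³/s
Check: V = 2.37 m/s, Re = 7.02×10^5, f = 0.01728, h_f = 25.6 m ≈ 25.4 m ✓

Q ≈ 0.220 m³/s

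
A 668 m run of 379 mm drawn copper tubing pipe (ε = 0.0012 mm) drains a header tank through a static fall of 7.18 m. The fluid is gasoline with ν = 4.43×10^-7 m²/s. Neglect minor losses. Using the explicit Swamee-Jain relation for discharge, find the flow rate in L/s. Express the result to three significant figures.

Swamee-Jain (Type II): Q = -0.965·√(gD⁵h_f/L)·ln[ε/(3.7D) + √(3.17ν²L/(gD³h_f))]
√(gD⁵h_f/L) = √(9.81·0.379⁵·7.18/668) = 0.02871
ε/(3.7D) = 8.56×10^-7; √(3.17ν²L/(gD³h_f)) = 1.04×10^-5
Q = -0.965·0.02871·ln(1.127×10^-5) = 0.3157 m³/s
Check: V = 2.80 m/s, Re = 2.39×10^6, f = 0.01021, h_f = 7.18 m ≈ 7.18 m ✓

Q ≈ 316 L/s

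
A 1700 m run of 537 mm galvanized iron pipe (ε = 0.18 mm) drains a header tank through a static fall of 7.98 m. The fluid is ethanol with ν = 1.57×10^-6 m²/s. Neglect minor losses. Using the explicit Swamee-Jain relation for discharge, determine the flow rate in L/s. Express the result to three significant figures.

Q ≈ 394 L/s

Swamee-Jain (Type II): Q = -0.965·√(gD⁵h_f/L)·ln[ε/(3.7D) + √(3.17ν²L/(gD³h_f))]
√(gD⁵h_f/L) = √(9.81·0.537⁵·7.98/1700) = 0.04535
ε/(3.7D) = 9.06×10^-5; √(3.17ν²L/(gD³h_f)) = 3.31×10^-5
Q = -0.965·0.04535·ln(1.237×10^-4) = 0.3937 m³/s
Check: V = 1.74 m/s, Re = 5.95×10^5, f = 0.01647, h_f = 8.03 m ≈ 7.98 m ✓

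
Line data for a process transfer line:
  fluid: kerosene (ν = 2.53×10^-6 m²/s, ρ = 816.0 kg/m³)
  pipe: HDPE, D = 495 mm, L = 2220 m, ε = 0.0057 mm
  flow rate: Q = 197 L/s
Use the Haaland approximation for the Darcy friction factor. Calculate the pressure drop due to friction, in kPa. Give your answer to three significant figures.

Δp ≈ 29.8 kPa

V = 4Q/(πD²) = 4·0.197/(π·0.495²) = 1.024 m/s
Re = VD/ν = 1.024·0.495/2.53×10^-6 = 2.00×10^5 → turbulent
ε/D = 0.0057/495 = 1.15×10^-5
Haaland: f = 0.01556
h_f = f(L/D)V²/(2g) = 0.01556·(2220/0.495)·1.024²/(2·9.81) = 3.728 m
Δp = ρg·h_f = 816.0·9.81·3.728 = 29.84 kPa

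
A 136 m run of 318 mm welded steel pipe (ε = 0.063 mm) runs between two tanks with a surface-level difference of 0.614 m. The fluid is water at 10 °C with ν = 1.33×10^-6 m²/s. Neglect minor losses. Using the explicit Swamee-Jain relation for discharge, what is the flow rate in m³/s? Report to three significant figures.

Q ≈ 0.105 m³/s

Swamee-Jain (Type II): Q = -0.965·√(gD⁵h_f/L)·ln[ε/(3.7D) + √(3.17ν²L/(gD³h_f))]
√(gD⁵h_f/L) = √(9.81·0.318⁵·0.614/136) = 0.01200
ε/(3.7D) = 5.35×10^-5; √(3.17ν²L/(gD³h_f)) = 6.27×10^-5
Q = -0.965·0.01200·ln(1.163×10^-4) = 0.1049 m³/s
Check: V = 1.32 m/s, Re = 3.16×10^5, f = 0.01620, h_f = 0.616 m ≈ 0.614 m ✓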